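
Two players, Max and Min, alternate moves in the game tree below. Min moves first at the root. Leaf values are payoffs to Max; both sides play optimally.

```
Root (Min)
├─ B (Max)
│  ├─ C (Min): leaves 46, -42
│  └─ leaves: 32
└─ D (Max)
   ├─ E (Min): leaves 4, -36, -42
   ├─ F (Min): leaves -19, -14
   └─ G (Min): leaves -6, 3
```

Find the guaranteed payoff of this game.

C (Min): min(46, -42) = -42
B (Max): max(-42, 32) = 32
E (Min): min(4, -36, -42) = -42
F (Min): min(-19, -14) = -19
G (Min): min(-6, 3) = -6
D (Max): max(-42, -19, -6) = -6
Root (Min): min(32, -6) = -6

-6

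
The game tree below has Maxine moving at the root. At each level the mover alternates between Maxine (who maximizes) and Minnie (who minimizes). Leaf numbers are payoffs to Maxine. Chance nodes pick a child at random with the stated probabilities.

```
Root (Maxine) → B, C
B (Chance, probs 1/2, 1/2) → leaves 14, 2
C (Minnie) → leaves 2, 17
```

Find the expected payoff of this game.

B (Chance): 1/2·14 + 1/2·2 = 8
C (Minnie): min(2, 17) = 2
Root (Maxine): max(8, 2) = 8

8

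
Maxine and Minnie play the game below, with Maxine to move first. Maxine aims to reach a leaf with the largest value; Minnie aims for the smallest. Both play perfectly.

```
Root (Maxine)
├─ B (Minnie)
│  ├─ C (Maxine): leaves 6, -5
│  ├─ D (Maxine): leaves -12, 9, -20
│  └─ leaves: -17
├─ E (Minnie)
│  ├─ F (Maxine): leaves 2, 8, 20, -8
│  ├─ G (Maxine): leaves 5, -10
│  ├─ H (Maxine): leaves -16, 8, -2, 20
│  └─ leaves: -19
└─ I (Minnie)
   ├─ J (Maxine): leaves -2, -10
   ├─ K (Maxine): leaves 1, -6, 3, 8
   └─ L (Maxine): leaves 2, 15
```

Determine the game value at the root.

-2

C (Maxine): max(6, -5) = 6
D (Maxine): max(-12, 9, -20) = 9
B (Minnie): min(6, 9, -17) = -17
F (Maxine): max(2, 8, 20, -8) = 20
G (Maxine): max(5, -10) = 5
H (Maxine): max(-16, 8, -2, 20) = 20
E (Minnie): min(20, 5, 20, -19) = -19
J (Maxine): max(-2, -10) = -2
K (Maxine): max(1, -6, 3, 8) = 8
L (Maxine): max(2, 15) = 15
I (Minnie): min(-2, 8, 15) = -2
Root (Maxine): max(-17, -19, -2) = -2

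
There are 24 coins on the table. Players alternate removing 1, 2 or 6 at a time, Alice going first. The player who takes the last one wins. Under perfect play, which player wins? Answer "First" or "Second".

Positions where the player to move wins (W) vs loses (L):
i:   0  1  2  3  4  5  6  7  8  9 10 11 12 13 14 15 16 17 18 19 20 21 22 23 24
     L  W  W  L  W  W  W  L  W  W  L  W  W  W  L  W  W  L  W  W  W  L  W  W  L
Position 24 is L, so the second player wins.

Second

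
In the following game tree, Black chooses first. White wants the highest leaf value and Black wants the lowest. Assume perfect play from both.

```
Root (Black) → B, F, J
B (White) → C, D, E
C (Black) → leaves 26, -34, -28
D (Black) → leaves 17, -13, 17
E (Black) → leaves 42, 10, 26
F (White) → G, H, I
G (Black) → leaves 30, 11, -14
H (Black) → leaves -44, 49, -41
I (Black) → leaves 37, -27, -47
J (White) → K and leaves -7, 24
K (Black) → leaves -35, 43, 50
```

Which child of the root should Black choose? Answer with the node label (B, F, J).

C (Black): min(26, -34, -28) = -34
D (Black): min(17, -13, 17) = -13
E (Black): min(42, 10, 26) = 10
B (White): max(-34, -13, 10) = 10
G (Black): min(30, 11, -14) = -14
H (Black): min(-44, 49, -41) = -44
I (Black): min(37, -27, -47) = -47
F (White): max(-14, -44, -47) = -14
K (Black): min(-35, 43, 50) = -35
J (White): max(-35, -7, 24) = 24
Root (Black): min(10, -14, 24) = -14
Black picks the child with the lowest value: F (value -14).

F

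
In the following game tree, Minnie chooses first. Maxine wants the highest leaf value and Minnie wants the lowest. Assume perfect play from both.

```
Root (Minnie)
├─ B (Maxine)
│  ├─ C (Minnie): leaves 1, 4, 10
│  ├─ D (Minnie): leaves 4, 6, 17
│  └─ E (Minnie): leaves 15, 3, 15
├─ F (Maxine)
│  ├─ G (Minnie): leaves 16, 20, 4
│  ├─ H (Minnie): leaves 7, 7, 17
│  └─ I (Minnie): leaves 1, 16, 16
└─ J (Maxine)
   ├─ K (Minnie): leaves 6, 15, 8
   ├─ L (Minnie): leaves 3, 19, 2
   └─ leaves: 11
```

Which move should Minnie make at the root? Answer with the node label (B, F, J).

C (Minnie): min(1, 4, 10) = 1
D (Minnie): min(4, 6, 17) = 4
E (Minnie): min(15, 3, 15) = 3
B (Maxine): max(1, 4, 3) = 4
G (Minnie): min(16, 20, 4) = 4
H (Minnie): min(7, 7, 17) = 7
I (Minnie): min(1, 16, 16) = 1
F (Maxine): max(4, 7, 1) = 7
K (Minnie): min(6, 15, 8) = 6
L (Minnie): min(3, 19, 2) = 2
J (Maxine): max(6, 2, 11) = 11
Root (Minnie): min(4, 7, 11) = 4
Minnie picks the child with the lowest value: B (value 4).

B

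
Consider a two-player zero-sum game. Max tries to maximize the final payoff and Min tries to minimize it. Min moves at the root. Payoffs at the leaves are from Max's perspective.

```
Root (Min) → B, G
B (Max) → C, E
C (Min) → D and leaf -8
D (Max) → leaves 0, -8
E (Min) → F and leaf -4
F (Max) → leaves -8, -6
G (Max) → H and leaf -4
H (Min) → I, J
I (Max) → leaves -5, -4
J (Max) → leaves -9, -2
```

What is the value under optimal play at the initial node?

D (Max): max(0, -8) = 0
C (Min): min(0, -8) = -8
F (Max): max(-8, -6) = -6
E (Min): min(-6, -4) = -6
B (Max): max(-8, -6) = -6
I (Max): max(-5, -4) = -4
J (Max): max(-9, -2) = -2
H (Min): min(-4, -2) = -4
G (Max): max(-4, -4) = -4
Root (Min): min(-6, -4) = -6

-6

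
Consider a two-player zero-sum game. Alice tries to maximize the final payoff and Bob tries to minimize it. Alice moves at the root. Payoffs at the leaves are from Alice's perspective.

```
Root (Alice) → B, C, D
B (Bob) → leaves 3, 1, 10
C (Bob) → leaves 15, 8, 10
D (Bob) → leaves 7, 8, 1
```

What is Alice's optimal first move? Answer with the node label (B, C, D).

B (Bob): min(3, 1, 10) = 1
C (Bob): min(15, 8, 10) = 8
D (Bob): min(7, 8, 1) = 1
Root (Alice): max(1, 8, 1) = 8
Alice picks the child with the highest value: C (value 8).

C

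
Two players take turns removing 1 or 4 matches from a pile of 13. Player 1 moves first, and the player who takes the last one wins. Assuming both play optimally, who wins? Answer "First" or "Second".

W/L table (W = player to move can force a win):
i:   0  1  2  3  4  5  6  7  8  9 10 11 12 13
     L  W  L  W  W  L  W  L  W  W  L  W  L  W
Position 13 is W, so the first player wins.

First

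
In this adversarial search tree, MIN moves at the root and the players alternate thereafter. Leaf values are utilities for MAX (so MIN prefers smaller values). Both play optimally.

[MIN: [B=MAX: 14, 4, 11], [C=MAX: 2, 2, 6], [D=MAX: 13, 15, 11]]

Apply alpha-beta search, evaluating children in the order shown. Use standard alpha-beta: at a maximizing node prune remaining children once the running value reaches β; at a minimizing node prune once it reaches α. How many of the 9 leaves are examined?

B [α=-∞,β=+∞]: v=14
C [α=-∞,β=14]: v=6
D [α=-∞,β=6]: v=13 after child 1 ≥ β → β-cutoff, skip 2
Root [α=-∞,β=+∞]: v=6
Leaves evaluated: 7 of 9.

7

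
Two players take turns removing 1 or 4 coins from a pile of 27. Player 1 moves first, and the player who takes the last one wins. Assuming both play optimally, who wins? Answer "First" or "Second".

Second

i:   0  1  2  3  4  5  6  7  8  9 10 11 12 13 14 15 16 17 18 19 20 21 22 23 24 25 26 27
     L  W  L  W  W  L  W  L  W  W  L  W  L  W  W  L  W  L  W  W  L  W  L  W  W  L  W  L
Position 27 is L, so the second player wins.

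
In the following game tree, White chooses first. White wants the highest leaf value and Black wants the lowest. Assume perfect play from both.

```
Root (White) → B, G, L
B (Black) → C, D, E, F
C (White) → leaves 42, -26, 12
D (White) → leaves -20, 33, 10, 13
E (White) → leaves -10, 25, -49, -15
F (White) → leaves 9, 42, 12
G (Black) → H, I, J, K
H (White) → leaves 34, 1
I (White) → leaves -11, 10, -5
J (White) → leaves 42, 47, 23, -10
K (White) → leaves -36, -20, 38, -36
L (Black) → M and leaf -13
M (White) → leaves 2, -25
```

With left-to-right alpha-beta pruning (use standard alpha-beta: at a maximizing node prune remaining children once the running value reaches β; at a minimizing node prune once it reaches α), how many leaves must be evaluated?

C [α=-∞,β=+∞]: v=42
D [α=-∞,β=42]: v=33
E [α=-∞,β=33]: v=25
F [α=-∞,β=25]: v=42 after child 2 ≥ β → β-cutoff, skip 1
B [α=-∞,β=+∞]: v=25
H [α=25,β=+∞]: v=34
I [α=25,β=34]: v=10
G [α=25,β=+∞]: v=10 after child 2 ≤ α → α-cutoff, skip 2
M [α=25,β=+∞]: v=2
L [α=25,β=+∞]: v=2 after child 1 ≤ α → α-cutoff, skip 1
Root [α=-∞,β=+∞]: v=25
Leaves evaluated: 20 of 30.

20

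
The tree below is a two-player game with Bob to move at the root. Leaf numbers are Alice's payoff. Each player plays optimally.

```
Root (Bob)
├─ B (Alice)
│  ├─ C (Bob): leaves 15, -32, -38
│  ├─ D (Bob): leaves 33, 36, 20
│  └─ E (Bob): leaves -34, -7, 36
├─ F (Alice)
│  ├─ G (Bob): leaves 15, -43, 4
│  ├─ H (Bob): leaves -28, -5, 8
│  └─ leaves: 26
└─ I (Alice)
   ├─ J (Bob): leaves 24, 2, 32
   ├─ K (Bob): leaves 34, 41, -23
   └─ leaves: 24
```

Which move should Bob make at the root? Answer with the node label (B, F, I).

C (Bob): min(15, -32, -38) = -38
D (Bob): min(33, 36, 20) = 20
E (Bob): min(-34, -7, 36) = -34
B (Alice): max(-38, 20, -34) = 20
G (Bob): min(15, -43, 4) = -43
H (Bob): min(-28, -5, 8) = -28
F (Alice): max(-43, -28, 26) = 26
J (Bob): min(24, 2, 32) = 2
K (Bob): min(34, 41, -23) = -23
I (Alice): max(2, -23, 24) = 24
Root (Bob): min(20, 26, 24) = 20
Bob picks the child with the lowest value: B (value 20).

B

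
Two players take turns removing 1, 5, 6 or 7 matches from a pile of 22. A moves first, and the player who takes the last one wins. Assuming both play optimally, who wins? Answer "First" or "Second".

First

Positions where the player to move wins (W) vs loses (L):
i:   0  1  2  3  4  5  6  7  8  9 10 11 12 13 14 15 16 17 18 19 20 21 22
     L  W  L  W  L  W  W  W  W  W  W  W  L  W  L  W  L  W  W  W  W  W  W
Position 22 is W, so the first player wins.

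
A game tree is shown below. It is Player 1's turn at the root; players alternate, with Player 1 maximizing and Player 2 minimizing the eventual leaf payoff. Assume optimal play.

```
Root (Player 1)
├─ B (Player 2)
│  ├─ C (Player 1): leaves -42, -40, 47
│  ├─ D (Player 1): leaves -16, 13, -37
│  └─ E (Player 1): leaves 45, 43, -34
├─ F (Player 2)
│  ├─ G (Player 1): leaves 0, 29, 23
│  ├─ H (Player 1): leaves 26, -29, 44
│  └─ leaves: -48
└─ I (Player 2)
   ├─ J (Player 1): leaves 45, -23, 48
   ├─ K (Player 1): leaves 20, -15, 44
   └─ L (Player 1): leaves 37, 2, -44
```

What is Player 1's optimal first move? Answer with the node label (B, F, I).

C (Player 1): max(-42, -40, 47) = 47
D (Player 1): max(-16, 13, -37) = 13
E (Player 1): max(45, 43, -34) = 45
B (Player 2): min(47, 13, 45) = 13
G (Player 1): max(0, 29, 23) = 29
H (Player 1): max(26, -29, 44) = 44
F (Player 2): min(29, 44, -48) = -48
J (Player 1): max(45, -23, 48) = 48
K (Player 1): max(20, -15, 44) = 44
L (Player 1): max(37, 2, -44) = 37
I (Player 2): min(48, 44, 37) = 37
Root (Player 1): max(13, -48, 37) = 37
Player 1 picks the child with the highest value: I (value 37).

I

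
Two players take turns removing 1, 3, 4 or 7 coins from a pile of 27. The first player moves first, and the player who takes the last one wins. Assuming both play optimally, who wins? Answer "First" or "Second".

Positions where the player to move wins (W) vs loses (L):
i:   0  1  2  3  4  5  6  7  8  9 10 11 12 13 14 15 16 17 18 19 20 21 22 23 24 25 26 27
     L  W  L  W  W  W  W  W  L  W  L  W  W  W  W  W  L  W  L  W  W  W  W  W  L  W  L  W
Position 27 is W, so the first player wins.

First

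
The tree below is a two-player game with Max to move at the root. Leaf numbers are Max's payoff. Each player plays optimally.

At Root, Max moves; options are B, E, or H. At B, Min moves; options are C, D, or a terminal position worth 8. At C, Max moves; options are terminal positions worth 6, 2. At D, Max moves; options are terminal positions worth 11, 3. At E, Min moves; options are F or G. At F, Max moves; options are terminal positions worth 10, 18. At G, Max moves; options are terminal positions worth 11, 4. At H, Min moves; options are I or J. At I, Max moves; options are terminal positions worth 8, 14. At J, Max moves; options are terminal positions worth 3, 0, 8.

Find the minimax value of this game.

C (Max): max(6, 2) = 6
D (Max): max(11, 3) = 11
B (Min): min(6, 11, 8) = 6
F (Max): max(10, 18) = 18
G (Max): max(11, 4) = 11
E (Min): min(18, 11) = 11
I (Max): max(8, 14) = 14
J (Max): max(3, 0, 8) = 8
H (Min): min(14, 8) = 8
Root (Max): max(6, 11, 8) = 11

11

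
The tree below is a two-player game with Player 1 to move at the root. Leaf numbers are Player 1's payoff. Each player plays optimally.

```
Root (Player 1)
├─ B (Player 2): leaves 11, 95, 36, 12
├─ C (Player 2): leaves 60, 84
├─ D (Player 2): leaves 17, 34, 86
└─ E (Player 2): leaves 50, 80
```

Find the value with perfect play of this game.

60

B (Player 2): min(11, 95, 36, 12) = 11
C (Player 2): min(60, 84) = 60
D (Player 2): min(17, 34, 86) = 17
E (Player 2): min(50, 80) = 50
Root (Player 1): max(11, 60, 17, 50) = 60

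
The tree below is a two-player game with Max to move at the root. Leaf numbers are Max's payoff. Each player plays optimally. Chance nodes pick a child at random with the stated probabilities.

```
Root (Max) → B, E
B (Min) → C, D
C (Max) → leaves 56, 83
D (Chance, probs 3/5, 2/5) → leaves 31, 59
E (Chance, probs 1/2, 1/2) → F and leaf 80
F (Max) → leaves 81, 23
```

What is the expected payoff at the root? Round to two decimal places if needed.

C (Max): max(56, 83) = 83
D (Chance): 3/5·31 + 2/5·59 = 42.2
B (Min): min(83, 42.2) = 42.2
F (Max): max(81, 23) = 81
E (Chance): 1/2·81 + 1/2·80 = 80.5
Root (Max): max(42.2, 80.5) = 80.5

80.5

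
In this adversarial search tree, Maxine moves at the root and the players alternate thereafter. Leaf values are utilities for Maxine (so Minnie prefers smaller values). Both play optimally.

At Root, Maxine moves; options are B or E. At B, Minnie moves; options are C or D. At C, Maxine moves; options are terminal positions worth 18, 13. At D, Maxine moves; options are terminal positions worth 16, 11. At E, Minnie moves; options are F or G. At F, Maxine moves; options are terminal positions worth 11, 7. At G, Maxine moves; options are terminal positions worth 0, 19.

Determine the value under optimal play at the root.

16

C (Maxine): max(18, 13) = 18
D (Maxine): max(16, 11) = 16
B (Minnie): min(18, 16) = 16
F (Maxine): max(11, 7) = 11
G (Maxine): max(0, 19) = 19
E (Minnie): min(11, 19) = 11
Root (Maxine): max(16, 11) = 16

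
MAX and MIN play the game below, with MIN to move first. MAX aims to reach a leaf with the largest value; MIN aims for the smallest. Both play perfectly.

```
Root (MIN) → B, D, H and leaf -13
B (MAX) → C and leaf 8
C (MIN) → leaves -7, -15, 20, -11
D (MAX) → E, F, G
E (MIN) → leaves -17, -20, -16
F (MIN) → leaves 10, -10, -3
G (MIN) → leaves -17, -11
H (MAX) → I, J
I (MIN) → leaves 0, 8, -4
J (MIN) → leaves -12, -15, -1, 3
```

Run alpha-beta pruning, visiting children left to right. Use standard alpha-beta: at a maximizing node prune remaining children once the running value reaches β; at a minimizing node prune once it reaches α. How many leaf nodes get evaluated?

16

C [α=-∞,β=+∞]: v=-15
B [α=-∞,β=+∞]: v=8
E [α=-∞,β=8]: v=-20
F [α=-20,β=8]: v=-10
G [α=-10,β=8]: v=-17 after child 1 ≤ α → α-cutoff, skip 1
D [α=-∞,β=8]: v=-10
I [α=-∞,β=-10]: v=-4
H [α=-∞,β=-10]: v=-4 after child 1 ≥ β → β-cutoff, skip 1
Root [α=-∞,β=+∞]: v=-13
Leaves evaluated: 16 of 21.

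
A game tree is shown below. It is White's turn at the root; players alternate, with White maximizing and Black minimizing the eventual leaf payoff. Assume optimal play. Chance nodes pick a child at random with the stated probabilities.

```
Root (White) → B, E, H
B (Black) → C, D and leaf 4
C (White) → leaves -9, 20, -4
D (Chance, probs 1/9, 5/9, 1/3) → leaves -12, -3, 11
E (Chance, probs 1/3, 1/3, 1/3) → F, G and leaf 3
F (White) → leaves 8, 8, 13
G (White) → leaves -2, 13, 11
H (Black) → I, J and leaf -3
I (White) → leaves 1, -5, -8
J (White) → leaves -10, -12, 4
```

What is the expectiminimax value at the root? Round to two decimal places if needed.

C (White): max(-9, 20, -4) = 20
D (Chance): 1/9·-12 + 5/9·-3 + 1/3·11 = 0.67
B (Black): min(20, 0.67, 4) = 0.67
F (White): max(8, 8, 13) = 13
G (White): max(-2, 13, 11) = 13
E (Chance): 1/3·13 + 1/3·13 + 1/3·3 = 9.67
I (White): max(1, -5, -8) = 1
J (White): max(-10, -12, 4) = 4
H (Black): min(1, 4, -3) = -3
Root (White): max(0.67, 9.67, -3) = 9.67

9.67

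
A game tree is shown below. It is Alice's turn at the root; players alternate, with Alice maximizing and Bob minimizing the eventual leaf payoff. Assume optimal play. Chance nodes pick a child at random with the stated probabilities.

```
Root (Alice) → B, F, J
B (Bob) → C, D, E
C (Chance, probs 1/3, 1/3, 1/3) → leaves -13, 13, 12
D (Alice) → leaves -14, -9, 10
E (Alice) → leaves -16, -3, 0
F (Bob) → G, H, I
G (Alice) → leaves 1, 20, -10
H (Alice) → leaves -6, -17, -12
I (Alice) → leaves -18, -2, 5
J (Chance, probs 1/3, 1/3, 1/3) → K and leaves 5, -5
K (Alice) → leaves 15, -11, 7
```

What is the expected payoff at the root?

C (Chance): 1/3·-13 + 1/3·13 + 1/3·12 = 4
D (Alice): max(-14, -9, 10) = 10
E (Alice): max(-16, -3, 0) = 0
B (Bob): min(4, 10, 0) = 0
G (Alice): max(1, 20, -10) = 20
H (Alice): max(-6, -17, -12) = -6
I (Alice): max(-18, -2, 5) = 5
F (Bob): min(20, -6, 5) = -6
K (Alice): max(15, -11, 7) = 15
J (Chance): 1/3·15 + 1/3·5 + 1/3·-5 = 5
Root (Alice): max(0, -6, 5) = 5

5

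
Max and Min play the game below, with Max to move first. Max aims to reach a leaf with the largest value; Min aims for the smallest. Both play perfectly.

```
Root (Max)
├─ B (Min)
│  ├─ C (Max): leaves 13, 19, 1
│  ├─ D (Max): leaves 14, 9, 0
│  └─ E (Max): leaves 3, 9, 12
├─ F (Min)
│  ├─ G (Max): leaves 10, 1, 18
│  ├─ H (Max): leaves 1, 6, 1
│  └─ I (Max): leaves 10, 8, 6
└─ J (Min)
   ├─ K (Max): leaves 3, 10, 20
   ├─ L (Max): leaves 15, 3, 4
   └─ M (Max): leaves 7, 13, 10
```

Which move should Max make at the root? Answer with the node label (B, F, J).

C (Max): max(13, 19, 1) = 19
D (Max): max(14, 9, 0) = 14
E (Max): max(3, 9, 12) = 12
B (Min): min(19, 14, 12) = 12
G (Max): max(10, 1, 18) = 18
H (Max): max(1, 6, 1) = 6
I (Max): max(10, 8, 6) = 10
F (Min): min(18, 6, 10) = 6
K (Max): max(3, 10, 20) = 20
L (Max): max(15, 3, 4) = 15
M (Max): max(7, 13, 10) = 13
J (Min): min(20, 15, 13) = 13
Root (Max): max(12, 6, 13) = 13
Max picks the child with the highest value: J (value 13).

J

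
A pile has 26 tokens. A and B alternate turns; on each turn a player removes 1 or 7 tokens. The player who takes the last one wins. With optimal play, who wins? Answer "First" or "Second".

Second

W/L table (W = player to move can force a win):
i:   0  1  2  3  4  5  6  7  8  9 10 11 12 13 14 15 16 17 18 19 20 21 22 23 24 25 26
     L  W  L  W  L  W  L  W  L  W  L  W  L  W  L  W  L  W  L  W  L  W  L  W  L  W  L
Position 26 is L, so the second player wins.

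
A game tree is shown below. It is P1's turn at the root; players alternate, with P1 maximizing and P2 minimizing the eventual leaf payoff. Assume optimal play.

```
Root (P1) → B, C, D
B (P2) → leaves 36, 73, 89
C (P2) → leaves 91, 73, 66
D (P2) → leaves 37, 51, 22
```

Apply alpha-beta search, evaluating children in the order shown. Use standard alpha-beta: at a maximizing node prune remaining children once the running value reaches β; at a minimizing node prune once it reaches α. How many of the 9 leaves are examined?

B [α=-∞,β=+∞]: v=36
C [α=36,β=+∞]: v=66
D [α=66,β=+∞]: v=37 after child 1 ≤ α → α-cutoff, skip 2
Root [α=-∞,β=+∞]: v=66
Leaves evaluated: 7 of 9.

7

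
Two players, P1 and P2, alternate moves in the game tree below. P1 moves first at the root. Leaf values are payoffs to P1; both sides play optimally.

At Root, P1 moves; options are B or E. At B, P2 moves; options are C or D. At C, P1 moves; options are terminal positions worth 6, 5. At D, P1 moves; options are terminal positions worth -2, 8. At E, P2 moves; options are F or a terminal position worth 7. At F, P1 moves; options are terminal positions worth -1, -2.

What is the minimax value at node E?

F: max(-1, -2) = -1
E: min(-1, 7) = -1

-1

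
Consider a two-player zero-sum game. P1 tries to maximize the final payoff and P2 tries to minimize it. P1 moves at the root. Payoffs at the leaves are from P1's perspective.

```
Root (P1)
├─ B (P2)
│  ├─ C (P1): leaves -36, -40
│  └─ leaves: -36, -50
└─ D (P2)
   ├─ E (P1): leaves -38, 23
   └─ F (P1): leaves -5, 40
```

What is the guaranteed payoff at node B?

C: max(-36, -40) = -36
B: min(-36, -36, -50) = -50

-50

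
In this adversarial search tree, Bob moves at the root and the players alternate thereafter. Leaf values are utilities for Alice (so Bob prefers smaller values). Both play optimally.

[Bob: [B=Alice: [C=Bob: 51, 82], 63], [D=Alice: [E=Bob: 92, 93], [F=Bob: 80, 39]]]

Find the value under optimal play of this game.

63

C (Bob): min(51, 82) = 51
B (Alice): max(51, 63) = 63
E (Bob): min(92, 93) = 92
F (Bob): min(80, 39) = 39
D (Alice): max(92, 39) = 92
Root (Bob): min(63, 92) = 63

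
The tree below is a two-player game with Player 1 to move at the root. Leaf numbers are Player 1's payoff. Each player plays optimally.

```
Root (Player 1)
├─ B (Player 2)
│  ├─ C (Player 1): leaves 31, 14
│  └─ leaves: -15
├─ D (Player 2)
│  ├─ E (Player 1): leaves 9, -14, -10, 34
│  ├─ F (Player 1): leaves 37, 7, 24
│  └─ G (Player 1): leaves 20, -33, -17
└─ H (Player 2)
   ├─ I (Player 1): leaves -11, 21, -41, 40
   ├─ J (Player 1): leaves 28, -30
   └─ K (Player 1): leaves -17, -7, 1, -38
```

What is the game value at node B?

-15

C: max(31, 14) = 31
B: min(31, -15) = -15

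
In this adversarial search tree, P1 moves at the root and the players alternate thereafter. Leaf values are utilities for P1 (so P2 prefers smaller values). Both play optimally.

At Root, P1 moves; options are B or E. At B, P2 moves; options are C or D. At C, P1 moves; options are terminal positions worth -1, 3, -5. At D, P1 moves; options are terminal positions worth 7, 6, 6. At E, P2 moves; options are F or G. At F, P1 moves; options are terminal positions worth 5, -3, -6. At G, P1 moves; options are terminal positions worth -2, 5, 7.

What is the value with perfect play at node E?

5

F: max(5, -3, -6) = 5
G: max(-2, 5, 7) = 7
E: min(5, 7) = 5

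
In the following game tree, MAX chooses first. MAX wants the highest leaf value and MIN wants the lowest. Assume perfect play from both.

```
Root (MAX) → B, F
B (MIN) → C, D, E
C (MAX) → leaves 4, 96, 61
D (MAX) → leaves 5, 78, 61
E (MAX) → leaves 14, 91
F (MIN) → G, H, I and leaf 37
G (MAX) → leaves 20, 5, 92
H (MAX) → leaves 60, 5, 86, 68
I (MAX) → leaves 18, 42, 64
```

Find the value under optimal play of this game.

C (MAX): max(4, 96, 61) = 96
D (MAX): max(5, 78, 61) = 78
E (MAX): max(14, 91) = 91
B (MIN): min(96, 78, 91) = 78
G (MAX): max(20, 5, 92) = 92
H (MAX): max(60, 5, 86, 68) = 86
I (MAX): max(18, 42, 64) = 64
F (MIN): min(92, 86, 64, 37) = 37
Root (MAX): max(78, 37) = 78

78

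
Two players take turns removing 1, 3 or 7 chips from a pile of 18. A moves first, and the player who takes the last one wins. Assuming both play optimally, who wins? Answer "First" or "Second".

Second

Mark each pile size as W (mover wins) or L (mover loses):
i:   0  1  2  3  4  5  6  7  8  9 10 11 12 13 14 15 16 17 18
     L  W  L  W  L  W  L  W  L  W  L  W  L  W  L  W  L  W  L
Position 18 is L, so the second player wins.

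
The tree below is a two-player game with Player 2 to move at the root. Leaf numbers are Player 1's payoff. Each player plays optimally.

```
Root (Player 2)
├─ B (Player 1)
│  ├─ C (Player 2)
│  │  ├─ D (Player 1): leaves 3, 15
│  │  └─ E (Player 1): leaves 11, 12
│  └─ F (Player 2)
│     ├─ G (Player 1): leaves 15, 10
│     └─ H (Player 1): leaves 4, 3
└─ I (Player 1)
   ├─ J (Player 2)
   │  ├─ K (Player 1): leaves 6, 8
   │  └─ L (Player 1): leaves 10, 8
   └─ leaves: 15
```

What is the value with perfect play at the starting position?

12

D (Player 1): max(3, 15) = 15
E (Player 1): max(11, 12) = 12
C (Player 2): min(15, 12) = 12
G (Player 1): max(15, 10) = 15
H (Player 1): max(4, 3) = 4
F (Player 2): min(15, 4) = 4
B (Player 1): max(12, 4) = 12
K (Player 1): max(6, 8) = 8
L (Player 1): max(10, 8) = 10
J (Player 2): min(8, 10) = 8
I (Player 1): max(8, 15) = 15
Root (Player 2): min(12, 15) = 12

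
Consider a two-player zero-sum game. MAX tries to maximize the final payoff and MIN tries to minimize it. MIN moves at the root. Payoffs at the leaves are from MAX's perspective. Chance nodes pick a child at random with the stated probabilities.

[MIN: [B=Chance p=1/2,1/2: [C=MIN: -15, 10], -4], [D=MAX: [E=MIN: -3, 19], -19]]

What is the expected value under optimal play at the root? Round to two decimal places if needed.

-9.5

C (MIN): min(-15, 10) = -15
B (Chance): 1/2·-15 + 1/2·-4 = -9.5
E (MIN): min(-3, 19) = -3
D (MAX): max(-3, -19) = -3
Root (MIN): min(-9.5, -3) = -9.5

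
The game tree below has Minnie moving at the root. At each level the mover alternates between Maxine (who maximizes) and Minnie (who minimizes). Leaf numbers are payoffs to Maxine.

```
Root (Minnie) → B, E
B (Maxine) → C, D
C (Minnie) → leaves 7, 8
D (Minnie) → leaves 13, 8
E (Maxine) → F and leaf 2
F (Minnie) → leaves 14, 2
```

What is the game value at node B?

8

C: min(7, 8) = 7
D: min(13, 8) = 8
B: max(7, 8) = 8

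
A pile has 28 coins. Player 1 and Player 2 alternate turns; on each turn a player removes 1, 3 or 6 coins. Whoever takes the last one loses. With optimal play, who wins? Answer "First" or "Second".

Second

Compute winning (W) and losing (L) positions by backward induction:
i:   0  1  2  3  4  5  6  7  8  9 10 11 12 13 14 15 16 17 18 19 20 21 22 23 24 25 26 27 28
     W  L  W  L  W  L  W  W  W  W  L  W  L  W  L  W  W  W  W  L  W  L  W  L  W  W  W  W  L
Position 28 is L, so the second player wins.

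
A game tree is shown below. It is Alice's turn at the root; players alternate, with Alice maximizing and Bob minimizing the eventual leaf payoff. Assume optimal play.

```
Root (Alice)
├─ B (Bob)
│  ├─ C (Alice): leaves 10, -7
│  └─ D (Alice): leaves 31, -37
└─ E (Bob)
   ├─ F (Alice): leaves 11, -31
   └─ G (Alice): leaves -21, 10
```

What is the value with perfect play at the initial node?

C (Alice): max(10, -7) = 10
D (Alice): max(31, -37) = 31
B (Bob): min(10, 31) = 10
F (Alice): max(11, -31) = 11
G (Alice): max(-21, 10) = 10
E (Bob): min(11, 10) = 10
Root (Alice): max(10, 10) = 10

10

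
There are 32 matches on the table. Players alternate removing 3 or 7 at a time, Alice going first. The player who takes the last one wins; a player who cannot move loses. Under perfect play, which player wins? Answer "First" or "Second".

Second

Positions where the player to move wins (W) vs loses (L):
i:   0  1  2  3  4  5  6  7  8  9 10 11 12 13 14 15 16 17 18 19 20 21 22 23 24 25 26 27 28 29 30 31 32
     L  L  L  W  W  W  L  W  W  W  L  L  L  W  W  W  L  W  W  W  L  L  L  W  W  W  L  W  W  W  L  L  L
Position 32 is L, so the second player wins.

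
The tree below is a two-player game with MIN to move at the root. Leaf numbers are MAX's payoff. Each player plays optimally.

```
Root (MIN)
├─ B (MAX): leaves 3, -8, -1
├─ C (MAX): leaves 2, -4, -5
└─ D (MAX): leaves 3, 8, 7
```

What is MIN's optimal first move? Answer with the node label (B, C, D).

B (MAX): max(3, -8, -1) = 3
C (MAX): max(2, -4, -5) = 2
D (MAX): max(3, 8, 7) = 8
Root (MIN): min(3, 2, 8) = 2
MIN picks the child with the lowest value: C (value 2).

C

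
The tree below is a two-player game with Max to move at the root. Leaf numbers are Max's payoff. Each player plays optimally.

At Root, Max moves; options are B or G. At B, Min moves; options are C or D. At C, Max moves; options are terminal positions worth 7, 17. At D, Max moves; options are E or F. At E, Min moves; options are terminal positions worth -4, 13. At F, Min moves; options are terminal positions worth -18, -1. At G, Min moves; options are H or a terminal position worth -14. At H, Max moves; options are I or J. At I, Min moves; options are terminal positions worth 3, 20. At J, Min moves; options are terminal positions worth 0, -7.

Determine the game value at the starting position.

C (Max): max(7, 17) = 17
E (Min): min(-4, 13) = -4
F (Min): min(-18, -1) = -18
D (Max): max(-4, -18) = -4
B (Min): min(17, -4) = -4
I (Min): min(3, 20) = 3
J (Min): min(0, -7) = -7
H (Max): max(3, -7) = 3
G (Min): min(3, -14) = -14
Root (Max): max(-4, -14) = -4

-4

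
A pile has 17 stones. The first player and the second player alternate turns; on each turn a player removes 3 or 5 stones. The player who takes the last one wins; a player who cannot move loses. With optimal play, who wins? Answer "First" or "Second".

Second

i:   0  1  2  3  4  5  6  7  8  9 10 11 12 13 14 15 16 17
     L  L  L  W  W  W  W  W  L  L  L  W  W  W  W  W  L  L
Position 17 is L, so the second player wins.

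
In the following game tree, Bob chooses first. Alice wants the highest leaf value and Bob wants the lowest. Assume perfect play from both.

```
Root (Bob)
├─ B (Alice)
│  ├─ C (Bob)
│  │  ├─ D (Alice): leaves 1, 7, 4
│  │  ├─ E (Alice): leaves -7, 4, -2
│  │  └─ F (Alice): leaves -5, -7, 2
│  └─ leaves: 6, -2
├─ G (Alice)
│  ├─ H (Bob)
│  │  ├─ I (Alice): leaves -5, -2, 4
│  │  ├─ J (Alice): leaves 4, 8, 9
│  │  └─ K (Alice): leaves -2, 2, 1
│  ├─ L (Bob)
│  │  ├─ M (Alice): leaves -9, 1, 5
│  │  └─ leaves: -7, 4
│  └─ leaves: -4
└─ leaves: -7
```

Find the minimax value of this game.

-7

D (Alice): max(1, 7, 4) = 7
E (Alice): max(-7, 4, -2) = 4
F (Alice): max(-5, -7, 2) = 2
C (Bob): min(7, 4, 2) = 2
B (Alice): max(2, 6, -2) = 6
I (Alice): max(-5, -2, 4) = 4
J (Alice): max(4, 8, 9) = 9
K (Alice): max(-2, 2, 1) = 2
H (Bob): min(4, 9, 2) = 2
M (Alice): max(-9, 1, 5) = 5
L (Bob): min(5, -7, 4) = -7
G (Alice): max(2, -7, -4) = 2
Root (Bob): min(6, 2, -7) = -7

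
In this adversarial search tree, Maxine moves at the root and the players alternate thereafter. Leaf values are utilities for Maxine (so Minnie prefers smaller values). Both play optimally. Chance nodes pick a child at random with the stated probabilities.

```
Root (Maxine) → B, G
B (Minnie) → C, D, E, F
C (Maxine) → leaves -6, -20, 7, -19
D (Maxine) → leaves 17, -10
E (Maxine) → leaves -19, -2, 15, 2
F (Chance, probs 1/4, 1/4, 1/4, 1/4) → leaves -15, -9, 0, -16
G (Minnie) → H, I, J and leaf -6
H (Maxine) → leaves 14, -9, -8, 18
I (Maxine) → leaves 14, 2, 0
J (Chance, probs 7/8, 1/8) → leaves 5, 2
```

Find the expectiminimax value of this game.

-6

C (Maxine): max(-6, -20, 7, -19) = 7
D (Maxine): max(17, -10) = 17
E (Maxine): max(-19, -2, 15, 2) = 15
F (Chance): 1/4·-15 + 1/4·-9 + 1/4·0 + 1/4·-16 = -10
B (Minnie): min(7, 17, 15, -10) = -10
H (Maxine): max(14, -9, -8, 18) = 18
I (Maxine): max(14, 2, 0) = 14
J (Chance): 7/8·5 + 1/8·2 = 4.62
G (Minnie): min(18, 14, 4.62, -6) = -6
Root (Maxine): max(-10, -6) = -6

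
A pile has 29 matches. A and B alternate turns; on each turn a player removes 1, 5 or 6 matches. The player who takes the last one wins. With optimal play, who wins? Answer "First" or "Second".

First

Mark each pile size as W (mover wins) or L (mover loses):
i:   0  1  2  3  4  5  6  7  8  9 10 11 12 13 14 15 16 17 18 19 20 21 22 23 24 25 26 27 28 29
     L  W  L  W  L  W  W  W  W  W  W  L  W  L  W  L  W  W  W  W  W  W  L  W  L  W  L  W  W  W
Position 29 is W, so the first player wins.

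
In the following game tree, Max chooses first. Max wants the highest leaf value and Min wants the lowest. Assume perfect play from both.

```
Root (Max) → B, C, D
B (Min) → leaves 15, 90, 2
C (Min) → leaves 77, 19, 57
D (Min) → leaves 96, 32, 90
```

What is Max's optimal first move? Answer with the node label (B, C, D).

D

B (Min): min(15, 90, 2) = 2
C (Min): min(77, 19, 57) = 19
D (Min): min(96, 32, 90) = 32
Root (Max): max(2, 19, 32) = 32
Max picks the child with the highest value: D (value 32).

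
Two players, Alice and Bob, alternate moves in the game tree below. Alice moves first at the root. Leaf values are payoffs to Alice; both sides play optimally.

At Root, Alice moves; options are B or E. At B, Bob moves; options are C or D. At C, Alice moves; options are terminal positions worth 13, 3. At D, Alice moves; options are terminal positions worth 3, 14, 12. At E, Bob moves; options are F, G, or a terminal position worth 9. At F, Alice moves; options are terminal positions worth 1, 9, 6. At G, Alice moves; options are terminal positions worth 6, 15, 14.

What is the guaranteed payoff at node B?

13

C: max(13, 3) = 13
D: max(3, 14, 12) = 14
B: min(13, 14) = 13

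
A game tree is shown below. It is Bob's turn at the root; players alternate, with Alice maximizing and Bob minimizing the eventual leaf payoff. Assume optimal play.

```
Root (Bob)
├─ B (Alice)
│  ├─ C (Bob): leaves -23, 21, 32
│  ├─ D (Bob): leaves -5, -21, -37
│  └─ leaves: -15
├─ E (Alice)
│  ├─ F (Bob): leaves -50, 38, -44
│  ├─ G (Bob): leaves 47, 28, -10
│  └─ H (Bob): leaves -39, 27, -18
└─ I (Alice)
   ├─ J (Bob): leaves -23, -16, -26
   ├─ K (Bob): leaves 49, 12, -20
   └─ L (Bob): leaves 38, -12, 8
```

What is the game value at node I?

-12

J: min(-23, -16, -26) = -26
K: min(49, 12, -20) = -20
L: min(38, -12, 8) = -12
I: max(-26, -20, -12) = -12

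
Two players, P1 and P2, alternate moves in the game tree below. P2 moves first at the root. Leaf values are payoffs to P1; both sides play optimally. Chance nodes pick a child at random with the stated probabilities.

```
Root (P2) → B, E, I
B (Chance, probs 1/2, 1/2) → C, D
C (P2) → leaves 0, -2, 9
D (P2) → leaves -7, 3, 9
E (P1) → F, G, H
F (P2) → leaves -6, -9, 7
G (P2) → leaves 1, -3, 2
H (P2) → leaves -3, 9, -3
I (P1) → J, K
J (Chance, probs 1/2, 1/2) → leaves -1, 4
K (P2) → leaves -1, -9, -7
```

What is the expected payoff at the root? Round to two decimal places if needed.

-4.5

C (P2): min(0, -2, 9) = -2
D (P2): min(-7, 3, 9) = -7
B (Chance): 1/2·-2 + 1/2·-7 = -4.5
F (P2): min(-6, -9, 7) = -9
G (P2): min(1, -3, 2) = -3
H (P2): min(-3, 9, -3) = -3
E (P1): max(-9, -3, -3) = -3
J (Chance): 1/2·-1 + 1/2·4 = 1.5
K (P2): min(-1, -9, -7) = -9
I (P1): max(1.5, -9) = 1.5
Root (P2): min(-4.5, -3, 1.5) = -4.5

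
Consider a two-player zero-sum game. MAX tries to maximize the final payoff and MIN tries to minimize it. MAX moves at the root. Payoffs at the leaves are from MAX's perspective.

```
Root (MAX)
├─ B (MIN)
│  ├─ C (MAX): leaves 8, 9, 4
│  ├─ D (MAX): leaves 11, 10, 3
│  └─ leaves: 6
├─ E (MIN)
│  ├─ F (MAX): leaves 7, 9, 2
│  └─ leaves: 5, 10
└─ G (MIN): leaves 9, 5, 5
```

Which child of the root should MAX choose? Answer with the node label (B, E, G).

C (MAX): max(8, 9, 4) = 9
D (MAX): max(11, 10, 3) = 11
B (MIN): min(9, 11, 6) = 6
F (MAX): max(7, 9, 2) = 9
E (MIN): min(9, 5, 10) = 5
G (MIN): min(9, 5, 5) = 5
Root (MAX): max(6, 5, 5) = 6
MAX picks the child with the highest value: B (value 6).

B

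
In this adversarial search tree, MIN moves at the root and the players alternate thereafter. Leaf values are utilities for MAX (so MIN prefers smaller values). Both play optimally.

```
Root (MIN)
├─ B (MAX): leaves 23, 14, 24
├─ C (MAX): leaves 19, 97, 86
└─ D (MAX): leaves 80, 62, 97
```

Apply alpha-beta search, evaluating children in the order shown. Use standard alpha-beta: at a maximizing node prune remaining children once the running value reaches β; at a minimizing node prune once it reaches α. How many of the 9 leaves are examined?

6

B [α=-∞,β=+∞]: v=24
C [α=-∞,β=24]: v=97 after child 2 ≥ β → β-cutoff, skip 1
D [α=-∞,β=24]: v=80 after child 1 ≥ β → β-cutoff, skip 2
Root [α=-∞,β=+∞]: v=24
Leaves evaluated: 6 of 9.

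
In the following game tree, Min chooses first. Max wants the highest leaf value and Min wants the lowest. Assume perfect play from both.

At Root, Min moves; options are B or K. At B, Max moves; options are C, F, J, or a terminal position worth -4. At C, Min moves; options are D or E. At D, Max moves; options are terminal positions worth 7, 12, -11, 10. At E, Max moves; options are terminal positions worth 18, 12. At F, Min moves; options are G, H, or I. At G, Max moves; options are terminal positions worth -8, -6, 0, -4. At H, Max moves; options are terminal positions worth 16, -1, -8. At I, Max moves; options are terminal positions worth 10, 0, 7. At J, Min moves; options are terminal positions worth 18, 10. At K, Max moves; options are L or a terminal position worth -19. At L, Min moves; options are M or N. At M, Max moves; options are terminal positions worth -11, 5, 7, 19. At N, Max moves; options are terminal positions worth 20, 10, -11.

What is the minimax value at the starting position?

12

D (Max): max(7, 12, -11, 10) = 12
E (Max): max(18, 12) = 18
C (Min): min(12, 18) = 12
G (Max): max(-8, -6, 0, -4) = 0
H (Max): max(16, -1, -8) = 16
I (Max): max(10, 0, 7) = 10
F (Min): min(0, 16, 10) = 0
J (Min): min(18, 10) = 10
B (Max): max(12, 0, 10, -4) = 12
M (Max): max(-11, 5, 7, 19) = 19
N (Max): max(20, 10, -11) = 20
L (Min): min(19, 20) = 19
K (Max): max(19, -19) = 19
Root (Min): min(12, 19) = 12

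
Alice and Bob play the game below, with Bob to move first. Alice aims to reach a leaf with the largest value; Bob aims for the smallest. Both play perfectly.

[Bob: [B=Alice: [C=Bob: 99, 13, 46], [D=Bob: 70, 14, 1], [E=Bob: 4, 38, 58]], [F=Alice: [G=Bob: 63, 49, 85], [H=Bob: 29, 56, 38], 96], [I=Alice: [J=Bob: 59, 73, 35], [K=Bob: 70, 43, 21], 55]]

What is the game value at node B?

13

C: min(99, 13, 46) = 13
D: min(70, 14, 1) = 1
E: min(4, 38, 58) = 4
B: max(13, 1, 4) = 13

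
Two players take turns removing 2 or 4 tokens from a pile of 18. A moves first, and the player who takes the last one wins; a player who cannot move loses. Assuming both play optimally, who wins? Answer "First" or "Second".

W/L table (W = player to move can force a win):
i:   0  1  2  3  4  5  6  7  8  9 10 11 12 13 14 15 16 17 18
     L  L  W  W  W  W  L  L  W  W  W  W  L  L  W  W  W  W  L
Position 18 is L, so the second player wins.

Second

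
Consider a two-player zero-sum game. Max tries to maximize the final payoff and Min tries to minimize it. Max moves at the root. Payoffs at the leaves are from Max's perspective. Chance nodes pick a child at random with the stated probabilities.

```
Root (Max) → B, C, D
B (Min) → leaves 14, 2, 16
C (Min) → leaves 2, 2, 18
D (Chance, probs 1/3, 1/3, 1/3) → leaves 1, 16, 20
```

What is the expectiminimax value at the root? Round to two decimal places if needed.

12.33

B (Min): min(14, 2, 16) = 2
C (Min): min(2, 2, 18) = 2
D (Chance): 1/3·1 + 1/3·16 + 1/3·20 = 12.33
Root (Max): max(2, 2, 12.33) = 12.33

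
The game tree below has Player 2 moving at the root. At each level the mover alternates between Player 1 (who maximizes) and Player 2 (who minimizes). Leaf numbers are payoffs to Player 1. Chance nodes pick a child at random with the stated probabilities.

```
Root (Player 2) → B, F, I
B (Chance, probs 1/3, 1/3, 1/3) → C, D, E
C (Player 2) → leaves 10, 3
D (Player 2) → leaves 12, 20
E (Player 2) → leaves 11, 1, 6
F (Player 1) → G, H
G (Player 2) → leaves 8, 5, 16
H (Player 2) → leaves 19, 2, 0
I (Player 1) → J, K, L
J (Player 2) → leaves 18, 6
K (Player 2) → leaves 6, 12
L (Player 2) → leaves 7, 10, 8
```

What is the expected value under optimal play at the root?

C (Player 2): min(10, 3) = 3
D (Player 2): min(12, 20) = 12
E (Player 2): min(11, 1, 6) = 1
B (Chance): 1/3·3 + 1/3·12 + 1/3·1 = 5.33
G (Player 2): min(8, 5, 16) = 5
H (Player 2): min(19, 2, 0) = 0
F (Player 1): max(5, 0) = 5
J (Player 2): min(18, 6) = 6
K (Player 2): min(6, 12) = 6
L (Player 2): min(7, 10, 8) = 7
I (Player 1): max(6, 6, 7) = 7
Root (Player 2): min(5.33, 5, 7) = 5

5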